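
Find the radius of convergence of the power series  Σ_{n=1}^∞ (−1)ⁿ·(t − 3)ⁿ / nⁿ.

R = ∞

Root test: |a_n|^(1/n) = 1/n → 0.
The limit is 0 for every t, so R = ∞.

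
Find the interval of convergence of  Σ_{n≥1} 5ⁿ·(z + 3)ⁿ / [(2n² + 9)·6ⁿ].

Ratio test: |a_{n+1}/a_n| = [(2n² + 9)/(2(n+1)² + 9)] · 5/6 → 5/6 as n → ∞.
Hence the series converges for |z + 3| < 1/(5/6) = 6/5, so the radius of convergence is 6/5.
At z = -9/5: absolute convergence follows by limit comparison with Σ 1/n².
Endpoint z = -21/5: the series is dominated by a constant times Σ 1/n², which converges (p = 2 > 1).

[-21/5, -9/5]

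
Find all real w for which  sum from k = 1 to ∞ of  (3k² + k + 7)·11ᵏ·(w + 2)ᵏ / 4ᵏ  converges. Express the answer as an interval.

(-26/11, -18/11)

By the ratio test, |a_{k+1}/a_k| = [(3(k+1)² + (k+1) + 7)/(3k² + k + 7)] · 11/4 → 11/4.
Thus R = 1/(11/4) = 4/11.
At w = -18/11: the terms have absolute value of order k², which does not tend to 0, so the series diverges by the divergence test.
When w = -26/11, the terms have absolute value of order k², which does not tend to 0, so the series diverges by the divergence test.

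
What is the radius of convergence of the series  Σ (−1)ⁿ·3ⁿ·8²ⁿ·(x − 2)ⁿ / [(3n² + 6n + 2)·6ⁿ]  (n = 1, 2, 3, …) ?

R = 1/32

Apply the ratio test: |a_{n+1}| / |a_n| = [(3n² + 6n + 2)/(3(n+1)² + 6(n+1) + 2)] · 3·64/6, which tends to 32 as n → ∞.
Hence the series converges for |x − 2| < 1/(32) = 1/32, so the radius of convergence is 1/32.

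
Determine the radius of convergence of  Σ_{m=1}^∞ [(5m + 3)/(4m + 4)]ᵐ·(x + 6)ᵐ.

Root test: |a_m|^(1/m) = (5m + 3)/(4m + 4) → 5/4.
Convergence for |x + 6| · 5/4 < 1, i.e. |x + 6| < 4/5. So R = 4/5.

R = 4/5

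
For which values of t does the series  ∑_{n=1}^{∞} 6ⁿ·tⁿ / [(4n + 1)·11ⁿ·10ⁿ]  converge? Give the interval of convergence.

By the ratio test, |a_{n+1}/a_n| = [(4n + 1)/(4(n+1) + 1)] · 6/(11·10) → 3/55.
The series converges when 3/55 · |t| < 1, giving R = 55/3.
Endpoint t = 55/3: the terms behave like c/n; limit comparison with the harmonic series gives divergence.
Check t = -55/3: an alternating series whose terms decrease to 0 in absolute value, so it converges by the Leibniz criterion.

[-55/3, 55/3)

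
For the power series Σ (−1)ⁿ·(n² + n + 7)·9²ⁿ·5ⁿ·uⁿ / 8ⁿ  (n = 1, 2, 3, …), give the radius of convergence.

R = 8/405

Apply the ratio test: |a_{n+1}| / |a_n| = [((n+1)² + (n+1) + 7)/(n² + n + 7)] · 81·5/8, which tends to 405/8 as n → ∞.
Hence the series converges for |u| < 1/(405/8) = 8/405, so the radius of convergence is 8/405.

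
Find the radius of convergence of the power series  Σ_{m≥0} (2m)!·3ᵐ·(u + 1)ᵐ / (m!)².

R = 1/12

Apply the ratio test: |a_{m+1}| / |a_m| = (2m+1)·(2m+2)/(m+1)² · 3, which tends to 12 as m → ∞.
Hence the series converges for |u + 1| < 1/(12) = 1/12, so the radius of convergence is 1/12.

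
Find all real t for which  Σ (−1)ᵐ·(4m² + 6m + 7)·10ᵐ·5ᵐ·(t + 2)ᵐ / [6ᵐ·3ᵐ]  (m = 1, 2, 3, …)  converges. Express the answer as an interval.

By the ratio test, |a_{m+1}/a_m| = [(4(m+1)² + 6(m+1) + 7)/(4m² + 6m + 7)] · 10·5/(6·3) → 25/9.
Hence the series converges for |t + 2| < 1/(25/9) = 9/25, so the radius of convergence is 9/25.
When t = -41/25, the terms do not tend to 0, so the series diverges.
When t = -59/25, the terms do not tend to 0, so the series diverges.

(-59/25, -41/25)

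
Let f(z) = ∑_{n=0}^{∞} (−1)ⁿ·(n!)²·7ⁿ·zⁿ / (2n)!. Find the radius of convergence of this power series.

Apply the ratio test: |a_{n+1}| / |a_n| = (n+1)²/[(2n+1)·(2n+2)] · 7, which tends to 7/4 as n → ∞.
Thus R = 1/(7/4) = 4/7.

R = 4/7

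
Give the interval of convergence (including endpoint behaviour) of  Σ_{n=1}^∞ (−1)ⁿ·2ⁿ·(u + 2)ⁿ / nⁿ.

(−∞, ∞)

By the Cauchy root test, |a_n|^(1/n) = 2/n → 0.
The limit is 0 for every u, so R = ∞.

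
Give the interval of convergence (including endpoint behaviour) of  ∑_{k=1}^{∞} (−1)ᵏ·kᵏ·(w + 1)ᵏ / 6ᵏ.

{-1}

By the Cauchy root test, |a_k|^(1/k) = k/6 → ∞.
Since the k-th root of |a_k| is unbounded, the series converges only at w = -1; R = 0.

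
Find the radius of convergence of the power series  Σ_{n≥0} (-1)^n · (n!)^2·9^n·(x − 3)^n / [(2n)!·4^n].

R = 16/9

Ratio test: |a_{n+1}/a_n| = (n+1)²/[(2n+1)·(2n+2)] · 9/4 → 9/16 as n → ∞.
Convergence for |x − 3| · 9/16 < 1, i.e. |x − 3| < 16/9. So R = 16/9.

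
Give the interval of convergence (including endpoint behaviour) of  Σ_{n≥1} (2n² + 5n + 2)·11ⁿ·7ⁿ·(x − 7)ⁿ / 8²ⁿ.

Apply the ratio test: |a_{n+1}| / |a_n| = [(2(n+1)² + 5(n+1) + 2)/(2n² + 5n + 2)] · 11·7/64, which tends to 77/64 as n → ∞.
Thus R = 1/(77/64) = 64/77.
At x = 603/77: the terms have absolute value of order n², which does not tend to 0, so the series diverges by the divergence test.
At x = 475/77: the n-th term does not approach 0; divergence by the term test.

(475/77, 603/77)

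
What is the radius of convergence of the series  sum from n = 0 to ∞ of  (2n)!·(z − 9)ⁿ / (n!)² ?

By the ratio test, |a_{n+1}/a_n| = (2n+1)·(2n+2)/(n+1)² → 4.
Hence the series converges for |z − 9| < 1/(4) = 1/4, so the radius of convergence is 1/4.

R = 1/4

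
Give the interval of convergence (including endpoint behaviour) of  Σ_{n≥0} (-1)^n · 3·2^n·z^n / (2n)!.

Ratio test: |a_{n+1}/a_n| = 3/3 · 2 · 1/[(2n+1)·(2n+2)] → 0 as n → ∞.
The ratio tends to 0 regardless of z, hence R = ∞.

(−∞, ∞)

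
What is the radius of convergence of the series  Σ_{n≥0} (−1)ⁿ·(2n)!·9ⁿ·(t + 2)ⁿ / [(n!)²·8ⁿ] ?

R = 2/9

By the ratio test, |a_{n+1}/a_n| = (2n+1)·(2n+2)/(n+1)² · 9/8 → 9/2.
Thus R = 1/(9/2) = 2/9.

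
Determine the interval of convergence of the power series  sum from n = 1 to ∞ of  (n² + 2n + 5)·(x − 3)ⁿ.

(2, 4)

The ratio of consecutive coefficients is ((n+1)² + 2(n+1) + 5)/(n² + 2n + 5) → 1.
Hence R = 1.
Check x = 4: the terms do not tend to 0, so the series diverges.
At x = 2: the terms have absolute value of order n², which does not tend to 0, so the series diverges by the divergence test.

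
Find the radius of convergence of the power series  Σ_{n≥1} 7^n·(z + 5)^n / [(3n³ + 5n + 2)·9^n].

R = 9/7

By the ratio test, |a_{n+1}/a_n| = [(3n³ + 5n + 2)/(3(n+1)³ + 5(n+1) + 2)] · 7/9 → 7/9.
The series converges when 7/9 · |z + 5| < 1, giving R = 9/7.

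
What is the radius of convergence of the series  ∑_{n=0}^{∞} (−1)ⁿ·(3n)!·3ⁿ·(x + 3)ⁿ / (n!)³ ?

Ratio test: |a_{n+1}/a_n| = (3n+1)·(3n+2)·(3n+3)/(n+1)³ · 3 → 81 as n → ∞.
The series converges when 81 · |x + 3| < 1, giving R = 1/81.

R = 1/81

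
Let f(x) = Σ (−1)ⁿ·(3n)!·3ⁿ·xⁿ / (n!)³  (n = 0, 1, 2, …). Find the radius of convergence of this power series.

R = 1/81

By the ratio test, |a_{n+1}/a_n| = (3n+1)·(3n+2)·(3n+3)/(n+1)³ · 3 → 81.
Thus R = 1/(81) = 1/81.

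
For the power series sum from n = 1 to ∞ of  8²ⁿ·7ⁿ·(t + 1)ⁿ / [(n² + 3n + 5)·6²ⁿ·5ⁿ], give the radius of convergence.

R = 45/112

Apply the ratio test: |a_{n+1}| / |a_n| = [(n² + 3n + 5)/((n+1)² + 3(n+1) + 5)] · 64·7/(36·5), which tends to 112/45 as n → ∞.
Thus R = 1/(112/45) = 45/112.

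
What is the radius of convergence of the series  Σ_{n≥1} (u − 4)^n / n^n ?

R = ∞

Applying the root test, |a_n|^(1/n) = 1/n → 0.
The limit is 0 for every u, so R = ∞.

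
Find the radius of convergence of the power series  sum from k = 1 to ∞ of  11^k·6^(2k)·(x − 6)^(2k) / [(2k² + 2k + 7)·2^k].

The ratio of consecutive coefficients is [(2k² + 2k + 7)/(2(k+1)² + 2(k+1) + 7)] · 11·36/2 → 198.
Since the exponent of (x − 6) increases by 2 each term, convergence requires |x − 6|² < 1/198, hence R = √22/66.

R = √22/66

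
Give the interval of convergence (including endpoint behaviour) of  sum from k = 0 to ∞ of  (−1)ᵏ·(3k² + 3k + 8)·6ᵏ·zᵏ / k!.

The ratio of consecutive coefficients is (3(k+1)² + 3(k+1) + 8)/(3k² + 3k + 8) · 6 · 1/(k+1) → 0.
The limit is 0, so the series converges for all z; R = ∞.

(−∞, ∞)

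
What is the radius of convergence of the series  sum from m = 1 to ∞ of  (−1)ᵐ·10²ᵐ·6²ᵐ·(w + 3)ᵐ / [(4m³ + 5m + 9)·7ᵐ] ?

R = 7/3600

The ratio of consecutive coefficients is [(4m³ + 5m + 9)/(4(m+1)³ + 5(m+1) + 9)] · 100·36/7 → 3600/7.
Thus R = 1/(3600/7) = 7/3600.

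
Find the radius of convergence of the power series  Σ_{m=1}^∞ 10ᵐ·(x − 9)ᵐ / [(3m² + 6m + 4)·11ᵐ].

Ratio test: |a_{m+1}/a_m| = [(3m² + 6m + 4)/(3(m+1)² + 6(m+1) + 4)] · 10/11 → 10/11 as m → ∞.
The series converges when 10/11 · |x − 9| < 1, giving R = 11/10.

R = 11/10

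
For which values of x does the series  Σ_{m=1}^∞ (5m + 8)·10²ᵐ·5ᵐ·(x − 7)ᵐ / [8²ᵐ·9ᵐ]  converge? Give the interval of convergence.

The ratio of consecutive coefficients is [(5(m+1) + 8)/(5m + 8)] · 100·5/(64·9) → 125/144.
Convergence for |x − 7| · 125/144 < 1, i.e. |x − 7| < 144/125. So R = 144/125.
Check x = 1019/125: the terms do not tend to 0, so the series diverges.
Check x = 731/125: the m-th term does not approach 0; divergence by the term test.

(731/125, 1019/125)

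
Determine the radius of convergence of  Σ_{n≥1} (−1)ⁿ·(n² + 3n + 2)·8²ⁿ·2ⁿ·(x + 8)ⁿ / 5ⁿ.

Apply the ratio test: |a_{n+1}| / |a_n| = [((n+1)² + 3(n+1) + 2)/(n² + 3n + 2)] · 64·2/5, which tends to 128/5 as n → ∞.
Hence the series converges for |x + 8| < 1/(128/5) = 5/128, so the radius of convergence is 5/128.

R = 5/128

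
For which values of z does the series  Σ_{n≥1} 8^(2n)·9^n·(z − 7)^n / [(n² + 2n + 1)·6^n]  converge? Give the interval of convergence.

The ratio of consecutive coefficients is [(n² + 2n + 1)/((n+1)² + 2(n+1) + 1)] · 64·9/6 → 96.
Hence the series converges for |z − 7| < 1/(96) = 1/96, so the radius of convergence is 1/96.
Endpoint z = 673/96: the series is dominated by a constant times Σ 1/n², which converges (p = 2 > 1).
Endpoint z = 671/96: absolute convergence follows by limit comparison with Σ 1/n².

[671/96, 673/96]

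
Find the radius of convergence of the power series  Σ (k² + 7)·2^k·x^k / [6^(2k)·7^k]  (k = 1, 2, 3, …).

R = 126

The ratio of consecutive coefficients is [((k+1)² + 7)/(k² + 7)] · 2/(36·7) → 1/126.
The series converges when 1/126 · |x| < 1, giving R = 126.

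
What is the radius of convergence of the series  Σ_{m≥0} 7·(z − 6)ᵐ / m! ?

Apply the ratio test: |a_{m+1}| / |a_m| = 7/7 · 1/(m+1), which tends to 0 as m → ∞.
Since the limit is 0 < 1 for every z, the series converges on all of ℝ and R = ∞.

R = ∞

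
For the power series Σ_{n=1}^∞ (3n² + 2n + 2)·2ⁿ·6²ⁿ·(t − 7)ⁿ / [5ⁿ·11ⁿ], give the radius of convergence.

R = 55/72

Apply the ratio test: |a_{n+1}| / |a_n| = [(3(n+1)² + 2(n+1) + 2)/(3n² + 2n + 2)] · 2·36/(5·11), which tends to 72/55 as n → ∞.
The series converges when 72/55 · |t − 7| < 1, giving R = 55/72.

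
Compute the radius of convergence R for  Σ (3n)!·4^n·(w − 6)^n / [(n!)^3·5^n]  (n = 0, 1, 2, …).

Ratio test: |a_{n+1}/a_n| = (3n+1)·(3n+2)·(3n+3)/(n+1)³ · 4/5 → 108/5 as n → ∞.
The series converges when 108/5 · |w − 6| < 1, giving R = 5/108.

R = 5/108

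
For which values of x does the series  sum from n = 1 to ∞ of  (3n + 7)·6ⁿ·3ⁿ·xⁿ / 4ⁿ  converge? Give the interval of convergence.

Apply the ratio test: |a_{n+1}| / |a_n| = [(3(n+1) + 7)/(3n + 7)] · 6·3/4, which tends to 9/2 as n → ∞.
Thus R = 1/(9/2) = 2/9.
Endpoint x = 2/9: the n-th term does not approach 0; divergence by the term test.
At x = -2/9: the terms have absolute value of order n, which does not tend to 0, so the series diverges by the divergence test.

(-2/9, 2/9)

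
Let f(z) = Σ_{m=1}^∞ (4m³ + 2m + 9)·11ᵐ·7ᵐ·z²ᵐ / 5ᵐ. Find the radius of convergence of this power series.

R = √385/77

The ratio of consecutive coefficients is [(4(m+1)³ + 2(m+1) + 9)/(4m³ + 2m + 9)] · 11·7/5 → 77/5.
Since the exponent of z increases by 2 each term, convergence requires |z|² < 5/77, hence R = √385/77.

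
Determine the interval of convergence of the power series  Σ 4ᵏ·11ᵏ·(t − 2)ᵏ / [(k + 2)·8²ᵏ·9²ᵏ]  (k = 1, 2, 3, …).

[-1274/11, 1318/11)

Apply the ratio test: |a_{k+1}| / |a_k| = [(k + 2)/((k+1) + 2)] · 4·11/(64·81), which tends to 11/1296 as k → ∞.
Convergence for |t − 2| · 11/1296 < 1, i.e. |t − 2| < 1296/11. So R = 1296/11.
When t = 1318/11, the terms are asymptotic to a nonzero constant times 1/k, so the series diverges by limit comparison with Σ 1/k.
When t = -1274/11, an alternating series whose terms decrease to 0 in absolute value, so it converges by the Leibniz criterion.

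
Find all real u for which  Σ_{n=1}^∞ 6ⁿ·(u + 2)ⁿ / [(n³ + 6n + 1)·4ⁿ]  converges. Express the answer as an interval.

The ratio of consecutive coefficients is [(n³ + 6n + 1)/((n+1)³ + 6(n+1) + 1)] · 6/4 → 3/2.
Convergence for |u + 2| · 3/2 < 1, i.e. |u + 2| < 2/3. So R = 2/3.
Check u = -4/3: the terms are on the order of 1/n³, so the series converges absolutely by comparison with the p-series (p = 3 > 1).
Check u = -8/3: absolute convergence follows by limit comparison with Σ 1/n³.

[-8/3, -4/3]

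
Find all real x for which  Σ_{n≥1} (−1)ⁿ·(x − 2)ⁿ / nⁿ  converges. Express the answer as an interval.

(−∞, ∞)

By the Cauchy root test, |a_n|^(1/n) = 1/n → 0.
Since the n-th root of |a_n| tends to 0, the series converges for all real x; R = ∞.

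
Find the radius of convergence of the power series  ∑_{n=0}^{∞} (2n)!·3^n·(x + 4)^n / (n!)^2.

R = 1/12

By the ratio test, |a_{n+1}/a_n| = (2n+1)·(2n+2)/(n+1)² · 3 → 12.
The series converges when 12 · |x + 4| < 1, giving R = 1/12.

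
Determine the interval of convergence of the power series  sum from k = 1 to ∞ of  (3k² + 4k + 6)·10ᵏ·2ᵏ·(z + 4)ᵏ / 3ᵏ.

(-83/20, -77/20)

The ratio of consecutive coefficients is [(3(k+1)² + 4(k+1) + 6)/(3k² + 4k + 6)] · 10·2/3 → 20/3.
Hence the series converges for |z + 4| < 1/(20/3) = 3/20, so the radius of convergence is 3/20.
When z = -77/20, the k-th term does not approach 0; divergence by the term test.
Endpoint z = -83/20: the terms have absolute value of order k², which does not tend to 0, so the series diverges by the divergence test.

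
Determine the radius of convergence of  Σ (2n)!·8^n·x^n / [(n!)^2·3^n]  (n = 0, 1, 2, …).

The ratio of consecutive coefficients is (2n+1)·(2n+2)/(n+1)² · 8/3 → 32/3.
Convergence for |x| · 32/3 < 1, i.e. |x| < 3/32. So R = 3/32.

R = 3/32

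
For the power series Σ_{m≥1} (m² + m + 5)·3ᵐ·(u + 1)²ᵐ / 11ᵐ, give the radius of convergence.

By the ratio test, |a_{m+1}/a_m| = [((m+1)² + (m+1) + 5)/(m² + m + 5)] · 3/11 → 3/11.
Since the exponent of (u + 1) increases by 2 each term, convergence requires |u + 1|² < 11/3, hence R = √33/3.

R = √33/3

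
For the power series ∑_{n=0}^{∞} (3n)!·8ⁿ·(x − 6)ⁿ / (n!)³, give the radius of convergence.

R = 1/216

Ratio test: |a_{n+1}/a_n| = (3n+1)·(3n+2)·(3n+3)/(n+1)³ · 8 → 216 as n → ∞.
Thus R = 1/(216) = 1/216.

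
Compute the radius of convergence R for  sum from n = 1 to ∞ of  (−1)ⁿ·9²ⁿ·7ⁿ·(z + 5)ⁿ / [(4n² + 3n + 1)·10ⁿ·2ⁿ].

R = 20/567

The ratio of consecutive coefficients is [(4n² + 3n + 1)/(4(n+1)² + 3(n+1) + 1)] · 81·7/(10·2) → 567/20.
Hence the series converges for |z + 5| < 1/(567/20) = 20/567, so the radius of convergence is 20/567.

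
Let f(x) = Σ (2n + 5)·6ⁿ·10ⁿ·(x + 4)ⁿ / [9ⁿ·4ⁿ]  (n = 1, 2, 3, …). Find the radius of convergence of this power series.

R = 3/5

Apply the ratio test: |a_{n+1}| / |a_n| = [(2(n+1) + 5)/(2n + 5)] · 6·10/(9·4), which tends to 5/3 as n → ∞.
Thus R = 1/(5/3) = 3/5.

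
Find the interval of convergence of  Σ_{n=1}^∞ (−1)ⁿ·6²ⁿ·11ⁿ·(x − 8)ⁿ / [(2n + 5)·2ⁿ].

(1583/198, 1585/198]

By the ratio test, |a_{n+1}/a_n| = [(2n + 5)/(2(n+1) + 5)] · 36·11/2 → 198.
The series converges when 198 · |x − 8| < 1, giving R = 1/198.
At x = 1585/198: convergence follows from the alternating series test (terms decrease monotonically to 0).
Check x = 1583/198: comparison with the harmonic series Σ 1/n shows the series diverges.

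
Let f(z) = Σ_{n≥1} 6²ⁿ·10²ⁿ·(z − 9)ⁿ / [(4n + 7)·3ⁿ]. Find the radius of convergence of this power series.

R = 1/1200

By the ratio test, |a_{n+1}/a_n| = [(4n + 7)/(4(n+1) + 7)] · 36·100/3 → 1200.
Convergence for |z − 9| · 1200 < 1, i.e. |z − 9| < 1/1200. So R = 1/1200.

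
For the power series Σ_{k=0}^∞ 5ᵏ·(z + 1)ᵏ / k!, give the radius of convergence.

R = ∞

By the ratio test, |a_{k+1}/a_k| = 5 · 1/(k+1) → 0.
The ratio tends to 0 regardless of z, hence R = ∞.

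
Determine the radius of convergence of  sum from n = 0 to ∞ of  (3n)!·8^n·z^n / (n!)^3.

R = 1/216

Ratio test: |a_{n+1}/a_n| = (3n+1)·(3n+2)·(3n+3)/(n+1)³ · 8 → 216 as n → ∞.
Hence the series converges for |z| < 1/(216) = 1/216, so the radius of convergence is 1/216.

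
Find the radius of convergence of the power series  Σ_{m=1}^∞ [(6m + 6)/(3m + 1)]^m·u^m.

Root test: |a_m|^(1/m) = (6m + 6)/(3m + 1) → 2.
Hence the series converges for |u| < 1/(2) = 1/2, so the radius of convergence is 1/2.

R = 1/2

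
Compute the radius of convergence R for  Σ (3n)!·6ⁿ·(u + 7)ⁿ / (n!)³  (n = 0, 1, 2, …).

R = 1/162

Apply the ratio test: |a_{n+1}| / |a_n| = (3n+1)·(3n+2)·(3n+3)/(n+1)³ · 6, which tends to 162 as n → ∞.
The series converges when 162 · |u + 7| < 1, giving R = 1/162.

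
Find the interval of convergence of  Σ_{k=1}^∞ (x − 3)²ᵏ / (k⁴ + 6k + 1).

Apply the ratio test: |a_{k+1}| / |a_k| = (k⁴ + 6k + 1)/((k+1)⁴ + 6(k+1) + 1), which tends to 1 as k → ∞.
Writing y = (x − 3)², the series in y has radius 1, so |x − 3| < √(1) = 1 and R = 1.
At x = 4: the series is dominated by a constant times Σ 1/k⁴, which converges (p = 4 > 1).
When x = 2, absolute convergence follows by limit comparison with Σ 1/k⁴.

[2, 4]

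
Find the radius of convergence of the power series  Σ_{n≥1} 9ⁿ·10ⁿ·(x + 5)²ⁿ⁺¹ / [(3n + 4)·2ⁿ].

R = √5/15

Ratio test: |a_{n+1}/a_n| = [(3n + 4)/(3(n+1) + 4)] · 9·10/2 → 45 as n → ∞.
Writing y = (x + 5)², the series in y has radius 1/45, so |x + 5| < √(1/45) and R = √5/15.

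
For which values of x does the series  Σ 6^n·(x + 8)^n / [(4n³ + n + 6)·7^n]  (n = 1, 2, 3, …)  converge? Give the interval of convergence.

[-55/6, -41/6]

Apply the ratio test: |a_{n+1}| / |a_n| = [(4n³ + n + 6)/(4(n+1)³ + (n+1) + 6)] · 6/7, which tends to 6/7 as n → ∞.
Convergence for |x + 8| · 6/7 < 1, i.e. |x + 8| < 7/6. So R = 7/6.
Endpoint x = -41/6: absolute convergence follows by limit comparison with Σ 1/n³.
Check x = -55/6: absolute convergence follows by limit comparison with Σ 1/n³.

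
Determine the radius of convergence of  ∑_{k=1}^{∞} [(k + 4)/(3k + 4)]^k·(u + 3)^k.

R = 3

Applying the root test, |a_k|^(1/k) = (k + 4)/(3k + 4) → 1/3.
Hence the series converges for |u + 3| < 1/(1/3) = 3, so the radius of convergence is 3.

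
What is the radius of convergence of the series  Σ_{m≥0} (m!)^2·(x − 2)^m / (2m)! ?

By the ratio test, |a_{m+1}/a_m| = (m+1)²/[(2m+1)·(2m+2)] → 1/4.
Hence the series converges for |x − 2| < 1/(1/4) = 4, so the radius of convergence is 4.

R = 4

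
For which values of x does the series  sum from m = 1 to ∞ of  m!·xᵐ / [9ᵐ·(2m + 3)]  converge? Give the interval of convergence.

Ratio test: |a_{m+1}/a_m| = (m+1) · 1/9 · (2m + 3)/(2(m+1) + 3) → ∞ as m → ∞.
The ratio grows without bound, so the series diverges whenever x ≠ 0; it converges only at x = 0. R = 0.

{0}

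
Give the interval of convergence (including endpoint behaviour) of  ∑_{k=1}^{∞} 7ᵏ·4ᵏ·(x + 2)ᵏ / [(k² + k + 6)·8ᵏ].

[-16/7, -12/7]

Apply the ratio test: |a_{k+1}| / |a_k| = [(k² + k + 6)/((k+1)² + (k+1) + 6)] · 7·4/8, which tends to 7/2 as k → ∞.
The series converges when 7/2 · |x + 2| < 1, giving R = 2/7.
When x = -12/7, the series is dominated by a constant times Σ 1/k², which converges (p = 2 > 1).
Check x = -16/7: absolute convergence follows by limit comparison with Σ 1/k².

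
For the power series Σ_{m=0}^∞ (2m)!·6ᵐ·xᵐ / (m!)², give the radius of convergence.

R = 1/24

Ratio test: |a_{m+1}/a_m| = (2m+1)·(2m+2)/(m+1)² · 6 → 24 as m → ∞.
Thus R = 1/(24) = 1/24.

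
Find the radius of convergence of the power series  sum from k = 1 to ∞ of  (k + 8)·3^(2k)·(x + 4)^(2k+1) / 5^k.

The ratio of consecutive coefficients is [((k+1) + 8)/(k + 8)] · 9/5 → 9/5.
Successive powers of (x + 4) differ by 2, so the series converges when |x + 4|² · 9/5 < 1, i.e. |x + 4| < √(5/9). So R = √5/3.

R = √5/3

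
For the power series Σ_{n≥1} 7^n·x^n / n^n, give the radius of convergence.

R = ∞

By the Cauchy root test, |a_n|^(1/n) = 7/n → 0.
The limit is 0 for every x, so R = ∞.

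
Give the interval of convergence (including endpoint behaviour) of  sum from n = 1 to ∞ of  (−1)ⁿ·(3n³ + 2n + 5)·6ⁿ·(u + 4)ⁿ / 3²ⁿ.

Apply the ratio test: |a_{n+1}| / |a_n| = [(3(n+1)³ + 2(n+1) + 5)/(3n³ + 2n + 5)] · 6/9, which tends to 2/3 as n → ∞.
The series converges when 2/3 · |u + 4| < 1, giving R = 3/2.
Endpoint u = -5/2: the terms do not tend to 0, so the series diverges.
When u = -11/2, the n-th term does not approach 0; divergence by the term test.

(-11/2, -5/2)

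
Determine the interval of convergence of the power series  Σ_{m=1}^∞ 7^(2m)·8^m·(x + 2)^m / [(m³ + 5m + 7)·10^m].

[-397/196, -387/196]

By the ratio test, |a_{m+1}/a_m| = [(m³ + 5m + 7)/((m+1)³ + 5(m+1) + 7)] · 49·8/10 → 196/5.
Hence the series converges for |x + 2| < 1/(196/5) = 5/196, so the radius of convergence is 5/196.
Endpoint x = -387/196: absolute convergence follows by limit comparison with Σ 1/m³.
At x = -397/196: absolute convergence follows by limit comparison with Σ 1/m³.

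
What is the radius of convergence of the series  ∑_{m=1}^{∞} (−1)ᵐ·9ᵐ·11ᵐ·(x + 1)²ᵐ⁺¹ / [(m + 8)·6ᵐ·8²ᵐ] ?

The ratio of consecutive coefficients is [(m + 8)/((m+1) + 8)] · 9·11/(6·64) → 33/128.
Since the exponent of (x + 1) increases by 2 each term, convergence requires |x + 1|² < 128/33, hence R = 8√66/33.

R = 8√66/33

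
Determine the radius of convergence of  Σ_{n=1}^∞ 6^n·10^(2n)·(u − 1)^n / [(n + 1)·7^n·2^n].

Ratio test: |a_{n+1}/a_n| = [(n + 1)/((n+1) + 1)] · 6·100/(7·2) → 300/7 as n → ∞.
Convergence for |u − 1| · 300/7 < 1, i.e. |u − 1| < 7/300. So R = 7/300.

R = 7/300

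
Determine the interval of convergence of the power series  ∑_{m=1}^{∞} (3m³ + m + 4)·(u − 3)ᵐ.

(2, 4)

By the ratio test, |a_{m+1}/a_m| = (3(m+1)³ + (m+1) + 4)/(3m³ + m + 4) → 1.
Hence R = 1.
Endpoint u = 4: the terms do not tend to 0, so the series diverges.
Endpoint u = 2: the terms have absolute value of order m³, which does not tend to 0, so the series diverges by the divergence test.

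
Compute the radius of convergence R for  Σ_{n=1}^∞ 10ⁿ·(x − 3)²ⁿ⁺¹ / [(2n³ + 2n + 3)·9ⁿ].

Ratio test: |a_{n+1}/a_n| = [(2n³ + 2n + 3)/(2(n+1)³ + 2(n+1) + 3)] · 10/9 → 10/9 as n → ∞.
Since the exponent of (x − 3) increases by 2 each term, convergence requires |x − 3|² < 9/10, hence R = 3√10/10.

R = 3√10/10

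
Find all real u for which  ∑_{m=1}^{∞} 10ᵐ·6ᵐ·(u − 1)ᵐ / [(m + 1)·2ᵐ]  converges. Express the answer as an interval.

The ratio of consecutive coefficients is [(m + 1)/((m+1) + 1)] · 10·6/2 → 30.
The series converges when 30 · |u − 1| < 1, giving R = 1/30.
At u = 31/30: the terms behave like c/m; limit comparison with the harmonic series gives divergence.
At u = 29/30: the terms alternate in sign and decrease monotonically to 0 in absolute value (size ~ c/m), so the alternating series test gives convergence.

[29/30, 31/30)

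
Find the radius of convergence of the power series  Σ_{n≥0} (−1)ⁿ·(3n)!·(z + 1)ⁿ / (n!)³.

R = 1/27

Apply the ratio test: |a_{n+1}| / |a_n| = (3n+1)·(3n+2)·(3n+3)/(n+1)³, which tends to 27 as n → ∞.
Thus R = 1/(27) = 1/27.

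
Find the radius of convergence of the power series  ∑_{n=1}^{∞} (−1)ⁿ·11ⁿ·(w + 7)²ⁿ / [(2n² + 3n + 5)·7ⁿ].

By the ratio test, |a_{n+1}/a_n| = [(2n² + 3n + 5)/(2(n+1)² + 3(n+1) + 5)] · 11/7 → 11/7.
Successive powers of (w + 7) differ by 2, so the series converges when |w + 7|² · 11/7 < 1, i.e. |w + 7| < √(7/11). So R = √77/11.

R = √77/11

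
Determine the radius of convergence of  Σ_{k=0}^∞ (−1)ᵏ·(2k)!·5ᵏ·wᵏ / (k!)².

R = 1/20

Apply the ratio test: |a_{k+1}| / |a_k| = (2k+1)·(2k+2)/(k+1)² · 5, which tends to 20 as k → ∞.
Hence the series converges for |w| < 1/(20) = 1/20, so the radius of convergence is 1/20.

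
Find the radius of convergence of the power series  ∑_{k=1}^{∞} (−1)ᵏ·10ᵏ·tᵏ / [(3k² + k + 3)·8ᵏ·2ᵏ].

Ratio test: |a_{k+1}/a_k| = [(3k² + k + 3)/(3(k+1)² + (k+1) + 3)] · 10/(8·2) → 5/8 as k → ∞.
Thus R = 1/(5/8) = 8/5.

R = 8/5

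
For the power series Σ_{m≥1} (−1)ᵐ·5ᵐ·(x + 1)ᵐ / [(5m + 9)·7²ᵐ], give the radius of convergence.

The ratio of consecutive coefficients is [(5m + 9)/(5(m+1) + 9)] · 5/49 → 5/49.
Hence the series converges for |x + 1| < 1/(5/49) = 49/5, so the radius of convergence is 49/5.

R = 49/5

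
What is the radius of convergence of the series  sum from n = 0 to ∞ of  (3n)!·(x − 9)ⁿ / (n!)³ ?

The ratio of consecutive coefficients is (3n+1)·(3n+2)·(3n+3)/(n+1)³ → 27.
Thus R = 1/(27) = 1/27.

R = 1/27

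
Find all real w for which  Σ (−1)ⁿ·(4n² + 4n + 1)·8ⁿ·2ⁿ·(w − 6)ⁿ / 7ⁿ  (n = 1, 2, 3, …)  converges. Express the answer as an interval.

(89/16, 103/16)

Apply the ratio test: |a_{n+1}| / |a_n| = [(4(n+1)² + 4(n+1) + 1)/(4n² + 4n + 1)] · 8·2/7, which tends to 16/7 as n → ∞.
Thus R = 1/(16/7) = 7/16.
Check w = 103/16: the n-th term does not approach 0; divergence by the term test.
When w = 89/16, the terms have absolute value of order n², which does not tend to 0, so the series diverges by the divergence test.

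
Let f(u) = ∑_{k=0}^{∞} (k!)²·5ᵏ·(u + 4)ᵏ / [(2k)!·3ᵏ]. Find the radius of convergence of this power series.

Apply the ratio test: |a_{k+1}| / |a_k| = (k+1)²/[(2k+1)·(2k+2)] · 5/3, which tends to 5/12 as k → ∞.
The series converges when 5/12 · |u + 4| < 1, giving R = 12/5.

R = 12/5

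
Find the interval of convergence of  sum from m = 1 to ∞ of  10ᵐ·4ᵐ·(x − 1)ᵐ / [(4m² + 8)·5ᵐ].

The ratio of consecutive coefficients is [(4m² + 8)/(4(m+1)² + 8)] · 10·4/5 → 8.
Thus R = 1/(8) = 1/8.
When x = 9/8, absolute convergence follows by limit comparison with Σ 1/m².
Endpoint x = 7/8: the series is dominated by a constant times Σ 1/m², which converges (p = 2 > 1).

[7/8, 9/8]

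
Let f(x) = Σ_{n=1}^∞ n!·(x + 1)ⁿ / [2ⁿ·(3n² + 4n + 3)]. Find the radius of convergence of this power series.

R = 0

By the ratio test, |a_{n+1}/a_n| = (n+1) · 1/2 · (3n² + 4n + 3)/(3(n+1)² + 4(n+1) + 3) → ∞.
Since the ratio → ∞, the series diverges for every x ≠ -1, and R = 0.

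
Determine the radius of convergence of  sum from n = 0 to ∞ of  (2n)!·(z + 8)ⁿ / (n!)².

Ratio test: |a_{n+1}/a_n| = (2n+1)·(2n+2)/(n+1)² → 4 as n → ∞.
Hence the series converges for |z + 8| < 1/(4) = 1/4, so the radius of convergence is 1/4.

R = 1/4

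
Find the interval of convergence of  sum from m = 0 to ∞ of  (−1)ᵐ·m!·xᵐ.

{0}

Apply the ratio test: |a_{m+1}| / |a_m| = (m+1), which tends to ∞ as m → ∞.
The ratio grows without bound, so the series diverges whenever x ≠ 0; it converges only at x = 0. R = 0.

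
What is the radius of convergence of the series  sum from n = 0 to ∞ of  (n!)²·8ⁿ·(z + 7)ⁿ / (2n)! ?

The ratio of consecutive coefficients is (n+1)²/[(2n+1)·(2n+2)] · 8 → 2.
The series converges when 2 · |z + 7| < 1, giving R = 1/2.

R = 1/2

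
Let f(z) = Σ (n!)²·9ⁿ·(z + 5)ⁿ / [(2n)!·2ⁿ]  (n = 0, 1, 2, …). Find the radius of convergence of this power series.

R = 8/9

The ratio of consecutive coefficients is (n+1)²/[(2n+1)·(2n+2)] · 9/2 → 9/8.
The series converges when 9/8 · |z + 5| < 1, giving R = 8/9.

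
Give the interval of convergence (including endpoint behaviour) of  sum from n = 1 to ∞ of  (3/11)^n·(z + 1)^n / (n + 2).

[-14/3, 8/3)

By the ratio test, |a_{n+1}/a_n| = [(n + 2)/((n+1) + 2)] · 3/11 → 3/11.
Convergence for |z + 1| · 3/11 < 1, i.e. |z + 1| < 11/3. So R = 11/3.
Check z = 8/3: the terms behave like c/n; limit comparison with the harmonic series gives divergence.
Endpoint z = -14/3: convergence follows from the alternating series test (terms decrease monotonically to 0).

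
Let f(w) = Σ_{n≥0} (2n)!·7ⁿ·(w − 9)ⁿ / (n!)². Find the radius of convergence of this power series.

Apply the ratio test: |a_{n+1}| / |a_n| = (2n+1)·(2n+2)/(n+1)² · 7, which tends to 28 as n → ∞.
Hence the series converges for |w − 9| < 1/(28) = 1/28, so the radius of convergence is 1/28.

R = 1/28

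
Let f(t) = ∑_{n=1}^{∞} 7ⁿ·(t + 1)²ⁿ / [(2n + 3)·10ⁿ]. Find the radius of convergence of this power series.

R = √70/7

The ratio of consecutive coefficients is [(2n + 3)/(2(n+1) + 3)] · 7/10 → 7/10.
Successive powers of (t + 1) differ by 2, so the series converges when |t + 1|² · 7/10 < 1, i.e. |t + 1| < √(10/7). So R = √70/7.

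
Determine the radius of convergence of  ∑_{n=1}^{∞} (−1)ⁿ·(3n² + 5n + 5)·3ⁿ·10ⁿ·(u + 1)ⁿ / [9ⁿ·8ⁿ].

Ratio test: |a_{n+1}/a_n| = [(3(n+1)² + 5(n+1) + 5)/(3n² + 5n + 5)] · 3·10/(9·8) → 5/12 as n → ∞.
Convergence for |u + 1| · 5/12 < 1, i.e. |u + 1| < 12/5. So R = 12/5.

R = 12/5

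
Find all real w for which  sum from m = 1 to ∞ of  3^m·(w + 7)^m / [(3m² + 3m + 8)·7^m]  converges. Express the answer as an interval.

By the ratio test, |a_{m+1}/a_m| = [(3m² + 3m + 8)/(3(m+1)² + 3(m+1) + 8)] · 3/7 → 3/7.
Hence the series converges for |w + 7| < 1/(3/7) = 7/3, so the radius of convergence is 7/3.
Endpoint w = -14/3: the terms are on the order of 1/m², so the series converges absolutely by comparison with the p-series (p = 2 > 1).
Check w = -28/3: the terms are on the order of 1/m², so the series converges absolutely by comparison with the p-series (p = 2 > 1).

[-28/3, -14/3]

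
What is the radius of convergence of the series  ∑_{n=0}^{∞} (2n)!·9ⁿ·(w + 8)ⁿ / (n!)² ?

R = 1/36

Apply the ratio test: |a_{n+1}| / |a_n| = (2n+1)·(2n+2)/(n+1)² · 9, which tends to 36 as n → ∞.
Hence the series converges for |w + 8| < 1/(36) = 1/36, so the radius of convergence is 1/36.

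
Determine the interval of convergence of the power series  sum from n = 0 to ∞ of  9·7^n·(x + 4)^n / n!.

(−∞, ∞)

The ratio of consecutive coefficients is 9/9 · 7 · 1/(n+1) → 0.
The ratio tends to 0 regardless of x, hence R = ∞.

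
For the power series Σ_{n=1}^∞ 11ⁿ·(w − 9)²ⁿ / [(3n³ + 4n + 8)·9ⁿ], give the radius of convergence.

R = 3√11/11

The ratio of consecutive coefficients is [(3n³ + 4n + 8)/(3(n+1)³ + 4(n+1) + 8)] · 11/9 → 11/9.
Writing y = (w − 9)², the series in y has radius 9/11, so |w − 9| < √(9/11) and R = 3√11/11.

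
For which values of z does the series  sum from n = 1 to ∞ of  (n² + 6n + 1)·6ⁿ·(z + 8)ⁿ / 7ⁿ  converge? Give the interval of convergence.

(-55/6, -41/6)

By the ratio test, |a_{n+1}/a_n| = [((n+1)² + 6(n+1) + 1)/(n² + 6n + 1)] · 6/7 → 6/7.
Convergence for |z + 8| · 6/7 < 1, i.e. |z + 8| < 7/6. So R = 7/6.
When z = -41/6, the terms do not tend to 0, so the series diverges.
At z = -55/6: the terms do not tend to 0, so the series diverges.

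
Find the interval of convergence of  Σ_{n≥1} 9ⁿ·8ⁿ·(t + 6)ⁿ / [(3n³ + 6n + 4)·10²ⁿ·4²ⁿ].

[-254/9, 146/9]

By the ratio test, |a_{n+1}/a_n| = [(3n³ + 6n + 4)/(3(n+1)³ + 6(n+1) + 4)] · 9·8/(100·16) → 9/200.
Convergence for |t + 6| · 9/200 < 1, i.e. |t + 6| < 200/9. So R = 200/9.
When t = 146/9, absolute convergence follows by limit comparison with Σ 1/n³.
Endpoint t = -254/9: the terms are on the order of 1/n³, so the series converges absolutely by comparison with the p-series (p = 3 > 1).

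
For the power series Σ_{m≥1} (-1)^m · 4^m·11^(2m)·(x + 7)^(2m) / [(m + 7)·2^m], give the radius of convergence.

R = √2/22

Apply the ratio test: |a_{m+1}| / |a_m| = [(m + 7)/((m+1) + 7)] · 4·121/2, which tends to 242 as m → ∞.
Writing y = (x + 7)², the series in y has radius 1/242, so |x + 7| < √(1/242) and R = √2/22.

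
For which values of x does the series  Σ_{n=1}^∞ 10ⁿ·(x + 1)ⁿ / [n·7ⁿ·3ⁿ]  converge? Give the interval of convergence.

Apply the ratio test: |a_{n+1}| / |a_n| = [n/(n+1)] · 10/(7·3), which tends to 10/21 as n → ∞.
Convergence for |x + 1| · 10/21 < 1, i.e. |x + 1| < 21/10. So R = 21/10.
At x = 11/10: comparison with the harmonic series Σ 1/n shows the series diverges.
At x = -31/10: the terms alternate in sign and decrease monotonically to 0 in absolute value (size ~ c/n), so the alternating series test gives convergence.

[-31/10, 11/10)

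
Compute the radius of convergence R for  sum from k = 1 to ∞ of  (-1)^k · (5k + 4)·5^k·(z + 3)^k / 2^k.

R = 2/5

Apply the ratio test: |a_{k+1}| / |a_k| = [(5(k+1) + 4)/(5k + 4)] · 5/2, which tends to 5/2 as k → ∞.
The series converges when 5/2 · |z + 3| < 1, giving R = 2/5.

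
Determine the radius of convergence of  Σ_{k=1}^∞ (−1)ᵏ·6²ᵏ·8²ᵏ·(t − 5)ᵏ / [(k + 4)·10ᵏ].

The ratio of consecutive coefficients is [(k + 4)/((k+1) + 4)] · 36·64/10 → 1152/5.
The series converges when 1152/5 · |t − 5| < 1, giving R = 5/1152.

R = 5/1152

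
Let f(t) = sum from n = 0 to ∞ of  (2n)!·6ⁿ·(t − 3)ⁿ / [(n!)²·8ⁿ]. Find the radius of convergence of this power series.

R = 1/3

Ratio test: |a_{n+1}/a_n| = (2n+1)·(2n+2)/(n+1)² · 6/8 → 3 as n → ∞.
Thus R = 1/(3) = 1/3.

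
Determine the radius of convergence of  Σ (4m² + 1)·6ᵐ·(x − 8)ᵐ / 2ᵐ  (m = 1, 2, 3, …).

The ratio of consecutive coefficients is [(4(m+1)² + 1)/(4m² + 1)] · 6/2 → 3.
Hence the series converges for |x − 8| < 1/(3) = 1/3, so the radius of convergence is 1/3.

R = 1/3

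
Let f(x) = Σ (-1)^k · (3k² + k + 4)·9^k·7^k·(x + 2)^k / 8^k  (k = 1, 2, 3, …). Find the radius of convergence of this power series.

Ratio test: |a_{k+1}/a_k| = [(3(k+1)² + (k+1) + 4)/(3k² + k + 4)] · 9·7/8 → 63/8 as k → ∞.
Hence the series converges for |x + 2| < 1/(63/8) = 8/63, so the radius of convergence is 8/63.

R = 8/63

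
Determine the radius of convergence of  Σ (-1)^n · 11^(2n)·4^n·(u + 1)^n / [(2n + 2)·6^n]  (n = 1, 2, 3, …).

R = 3/242

Apply the ratio test: |a_{n+1}| / |a_n| = [(2n + 2)/(2(n+1) + 2)] · 121·4/6, which tends to 242/3 as n → ∞.
The series converges when 242/3 · |u + 1| < 1, giving R = 3/242.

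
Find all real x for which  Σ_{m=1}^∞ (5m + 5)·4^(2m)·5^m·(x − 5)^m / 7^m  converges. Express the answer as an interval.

(393/80, 407/80)

By the ratio test, |a_{m+1}/a_m| = [(5(m+1) + 5)/(5m + 5)] · 16·5/7 → 80/7.
Convergence for |x − 5| · 80/7 < 1, i.e. |x − 5| < 7/80. So R = 7/80.
At x = 407/80: the terms do not tend to 0, so the series diverges.
At x = 393/80: the m-th term does not approach 0; divergence by the term test.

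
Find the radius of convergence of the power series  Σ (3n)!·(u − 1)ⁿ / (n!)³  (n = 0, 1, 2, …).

R = 1/27

By the ratio test, |a_{n+1}/a_n| = (3n+1)·(3n+2)·(3n+3)/(n+1)³ → 27.
The series converges when 27 · |u − 1| < 1, giving R = 1/27.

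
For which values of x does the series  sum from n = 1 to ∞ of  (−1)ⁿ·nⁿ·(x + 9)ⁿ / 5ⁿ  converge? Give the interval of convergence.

{-9}

Root test: |a_n|^(1/n) = n/5 → ∞.
The root grows without bound, so R = 0 (convergence only at x = -9).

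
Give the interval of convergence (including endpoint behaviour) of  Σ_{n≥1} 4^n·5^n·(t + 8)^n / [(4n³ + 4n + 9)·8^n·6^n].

Apply the ratio test: |a_{n+1}| / |a_n| = [(4n³ + 4n + 9)/(4(n+1)³ + 4(n+1) + 9)] · 4·5/(8·6), which tends to 5/12 as n → ∞.
Hence the series converges for |t + 8| < 1/(5/12) = 12/5, so the radius of convergence is 12/5.
Check t = -28/5: the series is dominated by a constant times Σ 1/n³, which converges (p = 3 > 1).
Endpoint t = -52/5: absolute convergence follows by limit comparison with Σ 1/n³.

[-52/5, -28/5]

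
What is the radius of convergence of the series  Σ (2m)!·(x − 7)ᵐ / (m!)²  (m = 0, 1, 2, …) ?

R = 1/4

By the ratio test, |a_{m+1}/a_m| = (2m+1)·(2m+2)/(m+1)² → 4.
Thus R = 1/(4) = 1/4.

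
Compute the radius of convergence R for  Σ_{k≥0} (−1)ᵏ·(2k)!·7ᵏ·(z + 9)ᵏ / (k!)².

Apply the ratio test: |a_{k+1}| / |a_k| = (2k+1)·(2k+2)/(k+1)² · 7, which tends to 28 as k → ∞.
Thus R = 1/(28) = 1/28.

R = 1/28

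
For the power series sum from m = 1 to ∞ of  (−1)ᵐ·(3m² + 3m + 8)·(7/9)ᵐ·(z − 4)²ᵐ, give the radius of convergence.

R = 3√7/7

Apply the ratio test: |a_{m+1}| / |a_m| = [(3(m+1)² + 3(m+1) + 8)/(3m² + 3m + 8)] · 7/9, which tends to 7/9 as m → ∞.
Successive powers of (z − 4) differ by 2, so the series converges when |z − 4|² · 7/9 < 1, i.e. |z − 4| < √(9/7). So R = 3√7/7.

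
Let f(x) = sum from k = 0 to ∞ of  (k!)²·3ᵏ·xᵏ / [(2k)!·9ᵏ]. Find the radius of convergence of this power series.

Ratio test: |a_{k+1}/a_k| = (k+1)²/[(2k+1)·(2k+2)] · 3/9 → 1/12 as k → ∞.
Convergence for |x| · 1/12 < 1, i.e. |x| < 12. So R = 12.

R = 12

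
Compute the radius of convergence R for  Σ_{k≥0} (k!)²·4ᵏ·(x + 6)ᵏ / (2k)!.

By the ratio test, |a_{k+1}/a_k| = (k+1)²/[(2k+1)·(2k+2)] · 4 → 1.
Convergence for |x + 6| < 1, so R = 1.

R = 1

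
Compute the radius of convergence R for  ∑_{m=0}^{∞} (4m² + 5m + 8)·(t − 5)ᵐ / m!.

Apply the ratio test: |a_{m+1}| / |a_m| = (4(m+1)² + 5(m+1) + 8)/(4m² + 5m + 8) · 1/(m+1), which tends to 0 as m → ∞.
Since the limit is 0 < 1 for every t, the series converges on all of ℝ and R = ∞.

R = ∞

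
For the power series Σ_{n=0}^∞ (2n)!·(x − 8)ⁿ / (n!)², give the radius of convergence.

The ratio of consecutive coefficients is (2n+1)·(2n+2)/(n+1)² → 4.
Thus R = 1/(4) = 1/4.

R = 1/4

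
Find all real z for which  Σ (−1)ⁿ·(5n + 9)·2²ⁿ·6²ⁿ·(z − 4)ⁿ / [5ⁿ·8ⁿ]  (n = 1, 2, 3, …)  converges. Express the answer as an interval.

(67/18, 77/18)

The ratio of consecutive coefficients is [(5(n+1) + 9)/(5n + 9)] · 4·36/(5·8) → 18/5.
Convergence for |z − 4| · 18/5 < 1, i.e. |z − 4| < 5/18. So R = 5/18.
Check z = 77/18: the n-th term does not approach 0; divergence by the term test.
At z = 67/18: the terms do not tend to 0, so the series diverges.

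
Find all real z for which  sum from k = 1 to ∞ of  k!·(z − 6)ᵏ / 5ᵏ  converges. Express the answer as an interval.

Ratio test: |a_{k+1}/a_k| = (k+1) · 1/5 → ∞ as k → ∞.
Since the ratio → ∞, the series diverges for every z ≠ 6, and R = 0.

{6}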